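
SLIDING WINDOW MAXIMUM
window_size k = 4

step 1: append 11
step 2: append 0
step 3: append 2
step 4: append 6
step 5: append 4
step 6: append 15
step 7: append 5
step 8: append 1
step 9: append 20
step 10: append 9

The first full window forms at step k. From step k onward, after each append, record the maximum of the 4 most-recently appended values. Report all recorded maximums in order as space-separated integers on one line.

Answer: 11 6 15 15 15 20 20

Derivation:
step 1: append 11 -> window=[11] (not full yet)
step 2: append 0 -> window=[11, 0] (not full yet)
step 3: append 2 -> window=[11, 0, 2] (not full yet)
step 4: append 6 -> window=[11, 0, 2, 6] -> max=11
step 5: append 4 -> window=[0, 2, 6, 4] -> max=6
step 6: append 15 -> window=[2, 6, 4, 15] -> max=15
step 7: append 5 -> window=[6, 4, 15, 5] -> max=15
step 8: append 1 -> window=[4, 15, 5, 1] -> max=15
step 9: append 20 -> window=[15, 5, 1, 20] -> max=20
step 10: append 9 -> window=[5, 1, 20, 9] -> max=20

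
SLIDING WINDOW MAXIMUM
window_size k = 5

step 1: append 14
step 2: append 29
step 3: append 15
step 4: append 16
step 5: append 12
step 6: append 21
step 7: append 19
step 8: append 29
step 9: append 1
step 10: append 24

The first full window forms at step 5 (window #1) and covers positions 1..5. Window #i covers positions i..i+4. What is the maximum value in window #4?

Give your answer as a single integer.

step 1: append 14 -> window=[14] (not full yet)
step 2: append 29 -> window=[14, 29] (not full yet)
step 3: append 15 -> window=[14, 29, 15] (not full yet)
step 4: append 16 -> window=[14, 29, 15, 16] (not full yet)
step 5: append 12 -> window=[14, 29, 15, 16, 12] -> max=29
step 6: append 21 -> window=[29, 15, 16, 12, 21] -> max=29
step 7: append 19 -> window=[15, 16, 12, 21, 19] -> max=21
step 8: append 29 -> window=[16, 12, 21, 19, 29] -> max=29
Window #4 max = 29

Answer: 29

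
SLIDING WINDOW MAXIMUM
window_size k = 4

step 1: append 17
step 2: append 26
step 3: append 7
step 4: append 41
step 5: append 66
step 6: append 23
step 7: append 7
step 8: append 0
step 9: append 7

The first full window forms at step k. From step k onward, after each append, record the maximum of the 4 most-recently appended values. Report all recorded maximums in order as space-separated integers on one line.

step 1: append 17 -> window=[17] (not full yet)
step 2: append 26 -> window=[17, 26] (not full yet)
step 3: append 7 -> window=[17, 26, 7] (not full yet)
step 4: append 41 -> window=[17, 26, 7, 41] -> max=41
step 5: append 66 -> window=[26, 7, 41, 66] -> max=66
step 6: append 23 -> window=[7, 41, 66, 23] -> max=66
step 7: append 7 -> window=[41, 66, 23, 7] -> max=66
step 8: append 0 -> window=[66, 23, 7, 0] -> max=66
step 9: append 7 -> window=[23, 7, 0, 7] -> max=23

Answer: 41 66 66 66 66 23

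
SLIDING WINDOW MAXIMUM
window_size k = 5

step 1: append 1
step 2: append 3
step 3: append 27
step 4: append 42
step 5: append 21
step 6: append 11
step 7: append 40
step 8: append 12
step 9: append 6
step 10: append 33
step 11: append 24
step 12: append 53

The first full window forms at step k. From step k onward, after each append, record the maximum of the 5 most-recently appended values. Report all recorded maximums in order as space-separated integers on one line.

Answer: 42 42 42 42 40 40 40 53

Derivation:
step 1: append 1 -> window=[1] (not full yet)
step 2: append 3 -> window=[1, 3] (not full yet)
step 3: append 27 -> window=[1, 3, 27] (not full yet)
step 4: append 42 -> window=[1, 3, 27, 42] (not full yet)
step 5: append 21 -> window=[1, 3, 27, 42, 21] -> max=42
step 6: append 11 -> window=[3, 27, 42, 21, 11] -> max=42
step 7: append 40 -> window=[27, 42, 21, 11, 40] -> max=42
step 8: append 12 -> window=[42, 21, 11, 40, 12] -> max=42
step 9: append 6 -> window=[21, 11, 40, 12, 6] -> max=40
step 10: append 33 -> window=[11, 40, 12, 6, 33] -> max=40
step 11: append 24 -> window=[40, 12, 6, 33, 24] -> max=40
step 12: append 53 -> window=[12, 6, 33, 24, 53] -> max=53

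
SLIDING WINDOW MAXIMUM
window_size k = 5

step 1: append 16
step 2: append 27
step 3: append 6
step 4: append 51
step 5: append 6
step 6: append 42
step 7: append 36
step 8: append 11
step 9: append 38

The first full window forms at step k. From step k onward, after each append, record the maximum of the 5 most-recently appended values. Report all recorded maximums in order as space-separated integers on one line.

step 1: append 16 -> window=[16] (not full yet)
step 2: append 27 -> window=[16, 27] (not full yet)
step 3: append 6 -> window=[16, 27, 6] (not full yet)
step 4: append 51 -> window=[16, 27, 6, 51] (not full yet)
step 5: append 6 -> window=[16, 27, 6, 51, 6] -> max=51
step 6: append 42 -> window=[27, 6, 51, 6, 42] -> max=51
step 7: append 36 -> window=[6, 51, 6, 42, 36] -> max=51
step 8: append 11 -> window=[51, 6, 42, 36, 11] -> max=51
step 9: append 38 -> window=[6, 42, 36, 11, 38] -> max=42

Answer: 51 51 51 51 42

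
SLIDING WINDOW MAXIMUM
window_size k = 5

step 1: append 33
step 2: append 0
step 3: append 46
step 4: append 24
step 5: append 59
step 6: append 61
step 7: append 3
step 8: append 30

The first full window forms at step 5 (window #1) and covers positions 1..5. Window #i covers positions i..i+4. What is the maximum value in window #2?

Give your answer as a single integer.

step 1: append 33 -> window=[33] (not full yet)
step 2: append 0 -> window=[33, 0] (not full yet)
step 3: append 46 -> window=[33, 0, 46] (not full yet)
step 4: append 24 -> window=[33, 0, 46, 24] (not full yet)
step 5: append 59 -> window=[33, 0, 46, 24, 59] -> max=59
step 6: append 61 -> window=[0, 46, 24, 59, 61] -> max=61
Window #2 max = 61

Answer: 61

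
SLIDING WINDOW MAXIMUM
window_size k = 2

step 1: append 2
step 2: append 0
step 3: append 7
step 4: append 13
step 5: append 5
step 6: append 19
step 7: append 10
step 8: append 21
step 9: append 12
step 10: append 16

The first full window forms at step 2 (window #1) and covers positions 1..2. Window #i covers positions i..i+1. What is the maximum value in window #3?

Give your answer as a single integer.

step 1: append 2 -> window=[2] (not full yet)
step 2: append 0 -> window=[2, 0] -> max=2
step 3: append 7 -> window=[0, 7] -> max=7
step 4: append 13 -> window=[7, 13] -> max=13
Window #3 max = 13

Answer: 13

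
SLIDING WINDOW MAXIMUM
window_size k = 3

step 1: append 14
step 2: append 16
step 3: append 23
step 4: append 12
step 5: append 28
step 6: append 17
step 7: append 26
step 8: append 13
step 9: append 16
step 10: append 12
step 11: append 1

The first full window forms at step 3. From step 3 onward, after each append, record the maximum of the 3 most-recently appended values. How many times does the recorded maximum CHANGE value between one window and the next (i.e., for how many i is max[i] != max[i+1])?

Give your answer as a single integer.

Answer: 3

Derivation:
step 1: append 14 -> window=[14] (not full yet)
step 2: append 16 -> window=[14, 16] (not full yet)
step 3: append 23 -> window=[14, 16, 23] -> max=23
step 4: append 12 -> window=[16, 23, 12] -> max=23
step 5: append 28 -> window=[23, 12, 28] -> max=28
step 6: append 17 -> window=[12, 28, 17] -> max=28
step 7: append 26 -> window=[28, 17, 26] -> max=28
step 8: append 13 -> window=[17, 26, 13] -> max=26
step 9: append 16 -> window=[26, 13, 16] -> max=26
step 10: append 12 -> window=[13, 16, 12] -> max=16
step 11: append 1 -> window=[16, 12, 1] -> max=16
Recorded maximums: 23 23 28 28 28 26 26 16 16
Changes between consecutive maximums: 3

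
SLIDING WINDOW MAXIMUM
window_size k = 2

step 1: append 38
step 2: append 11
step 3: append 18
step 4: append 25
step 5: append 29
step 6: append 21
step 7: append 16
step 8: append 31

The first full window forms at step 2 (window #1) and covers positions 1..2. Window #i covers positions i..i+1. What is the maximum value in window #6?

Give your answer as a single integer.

step 1: append 38 -> window=[38] (not full yet)
step 2: append 11 -> window=[38, 11] -> max=38
step 3: append 18 -> window=[11, 18] -> max=18
step 4: append 25 -> window=[18, 25] -> max=25
step 5: append 29 -> window=[25, 29] -> max=29
step 6: append 21 -> window=[29, 21] -> max=29
step 7: append 16 -> window=[21, 16] -> max=21
Window #6 max = 21

Answer: 21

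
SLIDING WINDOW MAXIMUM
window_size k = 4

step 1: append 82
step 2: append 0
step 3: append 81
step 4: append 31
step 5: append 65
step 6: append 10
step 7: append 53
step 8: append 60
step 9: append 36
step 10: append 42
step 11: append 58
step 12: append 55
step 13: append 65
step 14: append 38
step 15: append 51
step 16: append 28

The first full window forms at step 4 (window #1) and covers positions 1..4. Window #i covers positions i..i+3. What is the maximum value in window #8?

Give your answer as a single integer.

step 1: append 82 -> window=[82] (not full yet)
step 2: append 0 -> window=[82, 0] (not full yet)
step 3: append 81 -> window=[82, 0, 81] (not full yet)
step 4: append 31 -> window=[82, 0, 81, 31] -> max=82
step 5: append 65 -> window=[0, 81, 31, 65] -> max=81
step 6: append 10 -> window=[81, 31, 65, 10] -> max=81
step 7: append 53 -> window=[31, 65, 10, 53] -> max=65
step 8: append 60 -> window=[65, 10, 53, 60] -> max=65
step 9: append 36 -> window=[10, 53, 60, 36] -> max=60
step 10: append 42 -> window=[53, 60, 36, 42] -> max=60
step 11: append 58 -> window=[60, 36, 42, 58] -> max=60
Window #8 max = 60

Answer: 60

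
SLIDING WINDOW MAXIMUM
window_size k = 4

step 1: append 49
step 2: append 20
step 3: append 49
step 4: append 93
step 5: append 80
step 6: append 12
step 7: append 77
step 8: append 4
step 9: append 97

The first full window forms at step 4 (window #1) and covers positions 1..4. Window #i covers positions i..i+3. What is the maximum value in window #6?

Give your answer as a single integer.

step 1: append 49 -> window=[49] (not full yet)
step 2: append 20 -> window=[49, 20] (not full yet)
step 3: append 49 -> window=[49, 20, 49] (not full yet)
step 4: append 93 -> window=[49, 20, 49, 93] -> max=93
step 5: append 80 -> window=[20, 49, 93, 80] -> max=93
step 6: append 12 -> window=[49, 93, 80, 12] -> max=93
step 7: append 77 -> window=[93, 80, 12, 77] -> max=93
step 8: append 4 -> window=[80, 12, 77, 4] -> max=80
step 9: append 97 -> window=[12, 77, 4, 97] -> max=97
Window #6 max = 97

Answer: 97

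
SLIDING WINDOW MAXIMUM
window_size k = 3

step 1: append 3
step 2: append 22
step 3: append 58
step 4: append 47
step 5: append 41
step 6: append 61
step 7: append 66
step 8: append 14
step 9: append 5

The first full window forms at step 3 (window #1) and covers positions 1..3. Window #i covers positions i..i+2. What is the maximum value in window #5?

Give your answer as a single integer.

step 1: append 3 -> window=[3] (not full yet)
step 2: append 22 -> window=[3, 22] (not full yet)
step 3: append 58 -> window=[3, 22, 58] -> max=58
step 4: append 47 -> window=[22, 58, 47] -> max=58
step 5: append 41 -> window=[58, 47, 41] -> max=58
step 6: append 61 -> window=[47, 41, 61] -> max=61
step 7: append 66 -> window=[41, 61, 66] -> max=66
Window #5 max = 66

Answer: 66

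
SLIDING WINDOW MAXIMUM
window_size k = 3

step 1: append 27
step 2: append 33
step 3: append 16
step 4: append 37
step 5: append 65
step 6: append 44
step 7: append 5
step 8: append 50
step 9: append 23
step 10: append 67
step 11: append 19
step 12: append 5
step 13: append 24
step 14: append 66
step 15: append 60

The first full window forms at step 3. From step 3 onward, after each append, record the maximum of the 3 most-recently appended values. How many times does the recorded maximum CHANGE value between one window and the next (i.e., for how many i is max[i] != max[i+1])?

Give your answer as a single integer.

step 1: append 27 -> window=[27] (not full yet)
step 2: append 33 -> window=[27, 33] (not full yet)
step 3: append 16 -> window=[27, 33, 16] -> max=33
step 4: append 37 -> window=[33, 16, 37] -> max=37
step 5: append 65 -> window=[16, 37, 65] -> max=65
step 6: append 44 -> window=[37, 65, 44] -> max=65
step 7: append 5 -> window=[65, 44, 5] -> max=65
step 8: append 50 -> window=[44, 5, 50] -> max=50
step 9: append 23 -> window=[5, 50, 23] -> max=50
step 10: append 67 -> window=[50, 23, 67] -> max=67
step 11: append 19 -> window=[23, 67, 19] -> max=67
step 12: append 5 -> window=[67, 19, 5] -> max=67
step 13: append 24 -> window=[19, 5, 24] -> max=24
step 14: append 66 -> window=[5, 24, 66] -> max=66
step 15: append 60 -> window=[24, 66, 60] -> max=66
Recorded maximums: 33 37 65 65 65 50 50 67 67 67 24 66 66
Changes between consecutive maximums: 6

Answer: 6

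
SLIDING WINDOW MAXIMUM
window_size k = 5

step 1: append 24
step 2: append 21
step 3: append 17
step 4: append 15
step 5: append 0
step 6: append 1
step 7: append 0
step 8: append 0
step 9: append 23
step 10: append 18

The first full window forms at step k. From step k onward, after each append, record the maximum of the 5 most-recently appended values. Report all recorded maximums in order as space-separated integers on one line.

Answer: 24 21 17 15 23 23

Derivation:
step 1: append 24 -> window=[24] (not full yet)
step 2: append 21 -> window=[24, 21] (not full yet)
step 3: append 17 -> window=[24, 21, 17] (not full yet)
step 4: append 15 -> window=[24, 21, 17, 15] (not full yet)
step 5: append 0 -> window=[24, 21, 17, 15, 0] -> max=24
step 6: append 1 -> window=[21, 17, 15, 0, 1] -> max=21
step 7: append 0 -> window=[17, 15, 0, 1, 0] -> max=17
step 8: append 0 -> window=[15, 0, 1, 0, 0] -> max=15
step 9: append 23 -> window=[0, 1, 0, 0, 23] -> max=23
step 10: append 18 -> window=[1, 0, 0, 23, 18] -> max=23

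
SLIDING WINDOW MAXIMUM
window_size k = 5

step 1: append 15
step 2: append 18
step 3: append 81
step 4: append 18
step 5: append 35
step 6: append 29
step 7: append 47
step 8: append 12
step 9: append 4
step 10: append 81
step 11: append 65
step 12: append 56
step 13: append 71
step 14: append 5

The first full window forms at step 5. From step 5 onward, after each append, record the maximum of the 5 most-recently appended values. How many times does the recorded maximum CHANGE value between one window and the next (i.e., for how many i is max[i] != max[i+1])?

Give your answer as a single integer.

Answer: 2

Derivation:
step 1: append 15 -> window=[15] (not full yet)
step 2: append 18 -> window=[15, 18] (not full yet)
step 3: append 81 -> window=[15, 18, 81] (not full yet)
step 4: append 18 -> window=[15, 18, 81, 18] (not full yet)
step 5: append 35 -> window=[15, 18, 81, 18, 35] -> max=81
step 6: append 29 -> window=[18, 81, 18, 35, 29] -> max=81
step 7: append 47 -> window=[81, 18, 35, 29, 47] -> max=81
step 8: append 12 -> window=[18, 35, 29, 47, 12] -> max=47
step 9: append 4 -> window=[35, 29, 47, 12, 4] -> max=47
step 10: append 81 -> window=[29, 47, 12, 4, 81] -> max=81
step 11: append 65 -> window=[47, 12, 4, 81, 65] -> max=81
step 12: append 56 -> window=[12, 4, 81, 65, 56] -> max=81
step 13: append 71 -> window=[4, 81, 65, 56, 71] -> max=81
step 14: append 5 -> window=[81, 65, 56, 71, 5] -> max=81
Recorded maximums: 81 81 81 47 47 81 81 81 81 81
Changes between consecutive maximums: 2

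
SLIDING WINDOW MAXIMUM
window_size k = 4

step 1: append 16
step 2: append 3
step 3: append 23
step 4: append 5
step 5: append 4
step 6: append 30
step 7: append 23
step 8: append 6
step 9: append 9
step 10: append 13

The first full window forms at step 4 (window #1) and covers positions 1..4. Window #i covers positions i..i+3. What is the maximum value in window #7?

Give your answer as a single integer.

step 1: append 16 -> window=[16] (not full yet)
step 2: append 3 -> window=[16, 3] (not full yet)
step 3: append 23 -> window=[16, 3, 23] (not full yet)
step 4: append 5 -> window=[16, 3, 23, 5] -> max=23
step 5: append 4 -> window=[3, 23, 5, 4] -> max=23
step 6: append 30 -> window=[23, 5, 4, 30] -> max=30
step 7: append 23 -> window=[5, 4, 30, 23] -> max=30
step 8: append 6 -> window=[4, 30, 23, 6] -> max=30
step 9: append 9 -> window=[30, 23, 6, 9] -> max=30
step 10: append 13 -> window=[23, 6, 9, 13] -> max=23
Window #7 max = 23

Answer: 23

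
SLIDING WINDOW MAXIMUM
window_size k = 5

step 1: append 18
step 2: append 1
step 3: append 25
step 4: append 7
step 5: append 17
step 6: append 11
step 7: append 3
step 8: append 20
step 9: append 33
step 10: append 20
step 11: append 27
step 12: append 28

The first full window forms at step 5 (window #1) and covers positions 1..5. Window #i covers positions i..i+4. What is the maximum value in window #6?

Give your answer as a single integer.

Answer: 33

Derivation:
step 1: append 18 -> window=[18] (not full yet)
step 2: append 1 -> window=[18, 1] (not full yet)
step 3: append 25 -> window=[18, 1, 25] (not full yet)
step 4: append 7 -> window=[18, 1, 25, 7] (not full yet)
step 5: append 17 -> window=[18, 1, 25, 7, 17] -> max=25
step 6: append 11 -> window=[1, 25, 7, 17, 11] -> max=25
step 7: append 3 -> window=[25, 7, 17, 11, 3] -> max=25
step 8: append 20 -> window=[7, 17, 11, 3, 20] -> max=20
step 9: append 33 -> window=[17, 11, 3, 20, 33] -> max=33
step 10: append 20 -> window=[11, 3, 20, 33, 20] -> max=33
Window #6 max = 33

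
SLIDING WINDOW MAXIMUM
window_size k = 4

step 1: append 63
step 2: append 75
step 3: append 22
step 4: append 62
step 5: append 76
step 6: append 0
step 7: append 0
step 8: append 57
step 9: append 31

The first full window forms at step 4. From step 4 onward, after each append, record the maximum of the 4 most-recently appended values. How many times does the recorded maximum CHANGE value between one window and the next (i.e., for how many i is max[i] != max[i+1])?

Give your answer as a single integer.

step 1: append 63 -> window=[63] (not full yet)
step 2: append 75 -> window=[63, 75] (not full yet)
step 3: append 22 -> window=[63, 75, 22] (not full yet)
step 4: append 62 -> window=[63, 75, 22, 62] -> max=75
step 5: append 76 -> window=[75, 22, 62, 76] -> max=76
step 6: append 0 -> window=[22, 62, 76, 0] -> max=76
step 7: append 0 -> window=[62, 76, 0, 0] -> max=76
step 8: append 57 -> window=[76, 0, 0, 57] -> max=76
step 9: append 31 -> window=[0, 0, 57, 31] -> max=57
Recorded maximums: 75 76 76 76 76 57
Changes between consecutive maximums: 2

Answer: 2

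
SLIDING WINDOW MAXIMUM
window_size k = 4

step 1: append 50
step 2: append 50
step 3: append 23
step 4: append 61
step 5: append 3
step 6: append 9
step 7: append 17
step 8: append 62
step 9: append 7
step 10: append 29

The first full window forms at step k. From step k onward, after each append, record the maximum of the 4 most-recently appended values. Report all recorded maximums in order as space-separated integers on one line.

step 1: append 50 -> window=[50] (not full yet)
step 2: append 50 -> window=[50, 50] (not full yet)
step 3: append 23 -> window=[50, 50, 23] (not full yet)
step 4: append 61 -> window=[50, 50, 23, 61] -> max=61
step 5: append 3 -> window=[50, 23, 61, 3] -> max=61
step 6: append 9 -> window=[23, 61, 3, 9] -> max=61
step 7: append 17 -> window=[61, 3, 9, 17] -> max=61
step 8: append 62 -> window=[3, 9, 17, 62] -> max=62
step 9: append 7 -> window=[9, 17, 62, 7] -> max=62
step 10: append 29 -> window=[17, 62, 7, 29] -> max=62

Answer: 61 61 61 61 62 62 62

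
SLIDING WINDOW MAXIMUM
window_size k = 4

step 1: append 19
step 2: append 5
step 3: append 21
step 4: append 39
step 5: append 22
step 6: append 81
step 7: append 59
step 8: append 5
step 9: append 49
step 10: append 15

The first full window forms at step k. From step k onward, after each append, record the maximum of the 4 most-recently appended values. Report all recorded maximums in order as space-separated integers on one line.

Answer: 39 39 81 81 81 81 59

Derivation:
step 1: append 19 -> window=[19] (not full yet)
step 2: append 5 -> window=[19, 5] (not full yet)
step 3: append 21 -> window=[19, 5, 21] (not full yet)
step 4: append 39 -> window=[19, 5, 21, 39] -> max=39
step 5: append 22 -> window=[5, 21, 39, 22] -> max=39
step 6: append 81 -> window=[21, 39, 22, 81] -> max=81
step 7: append 59 -> window=[39, 22, 81, 59] -> max=81
step 8: append 5 -> window=[22, 81, 59, 5] -> max=81
step 9: append 49 -> window=[81, 59, 5, 49] -> max=81
step 10: append 15 -> window=[59, 5, 49, 15] -> max=59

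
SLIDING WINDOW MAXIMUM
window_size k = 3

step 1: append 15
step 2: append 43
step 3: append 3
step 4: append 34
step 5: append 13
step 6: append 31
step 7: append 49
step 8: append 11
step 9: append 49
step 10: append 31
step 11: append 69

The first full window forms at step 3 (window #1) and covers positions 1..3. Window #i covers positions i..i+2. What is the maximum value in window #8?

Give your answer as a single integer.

step 1: append 15 -> window=[15] (not full yet)
step 2: append 43 -> window=[15, 43] (not full yet)
step 3: append 3 -> window=[15, 43, 3] -> max=43
step 4: append 34 -> window=[43, 3, 34] -> max=43
step 5: append 13 -> window=[3, 34, 13] -> max=34
step 6: append 31 -> window=[34, 13, 31] -> max=34
step 7: append 49 -> window=[13, 31, 49] -> max=49
step 8: append 11 -> window=[31, 49, 11] -> max=49
step 9: append 49 -> window=[49, 11, 49] -> max=49
step 10: append 31 -> window=[11, 49, 31] -> max=49
Window #8 max = 49

Answer: 49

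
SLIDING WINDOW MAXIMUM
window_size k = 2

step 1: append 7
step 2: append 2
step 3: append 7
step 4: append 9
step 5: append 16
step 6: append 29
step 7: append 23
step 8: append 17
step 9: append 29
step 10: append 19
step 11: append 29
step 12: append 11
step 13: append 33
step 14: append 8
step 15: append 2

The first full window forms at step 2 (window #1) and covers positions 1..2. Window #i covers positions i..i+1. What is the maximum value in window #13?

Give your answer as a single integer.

Answer: 33

Derivation:
step 1: append 7 -> window=[7] (not full yet)
step 2: append 2 -> window=[7, 2] -> max=7
step 3: append 7 -> window=[2, 7] -> max=7
step 4: append 9 -> window=[7, 9] -> max=9
step 5: append 16 -> window=[9, 16] -> max=16
step 6: append 29 -> window=[16, 29] -> max=29
step 7: append 23 -> window=[29, 23] -> max=29
step 8: append 17 -> window=[23, 17] -> max=23
step 9: append 29 -> window=[17, 29] -> max=29
step 10: append 19 -> window=[29, 19] -> max=29
step 11: append 29 -> window=[19, 29] -> max=29
step 12: append 11 -> window=[29, 11] -> max=29
step 13: append 33 -> window=[11, 33] -> max=33
step 14: append 8 -> window=[33, 8] -> max=33
Window #13 max = 33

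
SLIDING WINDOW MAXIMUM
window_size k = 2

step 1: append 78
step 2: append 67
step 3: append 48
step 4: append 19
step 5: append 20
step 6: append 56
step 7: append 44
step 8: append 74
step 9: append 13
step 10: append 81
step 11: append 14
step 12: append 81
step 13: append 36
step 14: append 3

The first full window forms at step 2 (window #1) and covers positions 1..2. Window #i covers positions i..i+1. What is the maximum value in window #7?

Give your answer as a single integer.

Answer: 74

Derivation:
step 1: append 78 -> window=[78] (not full yet)
step 2: append 67 -> window=[78, 67] -> max=78
step 3: append 48 -> window=[67, 48] -> max=67
step 4: append 19 -> window=[48, 19] -> max=48
step 5: append 20 -> window=[19, 20] -> max=20
step 6: append 56 -> window=[20, 56] -> max=56
step 7: append 44 -> window=[56, 44] -> max=56
step 8: append 74 -> window=[44, 74] -> max=74
Window #7 max = 74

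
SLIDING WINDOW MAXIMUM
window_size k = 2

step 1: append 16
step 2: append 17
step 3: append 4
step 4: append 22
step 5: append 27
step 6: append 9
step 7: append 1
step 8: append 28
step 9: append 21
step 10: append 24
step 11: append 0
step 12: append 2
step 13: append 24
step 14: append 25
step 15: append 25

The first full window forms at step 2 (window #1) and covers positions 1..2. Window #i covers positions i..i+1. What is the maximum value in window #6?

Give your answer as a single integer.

Answer: 9

Derivation:
step 1: append 16 -> window=[16] (not full yet)
step 2: append 17 -> window=[16, 17] -> max=17
step 3: append 4 -> window=[17, 4] -> max=17
step 4: append 22 -> window=[4, 22] -> max=22
step 5: append 27 -> window=[22, 27] -> max=27
step 6: append 9 -> window=[27, 9] -> max=27
step 7: append 1 -> window=[9, 1] -> max=9
Window #6 max = 9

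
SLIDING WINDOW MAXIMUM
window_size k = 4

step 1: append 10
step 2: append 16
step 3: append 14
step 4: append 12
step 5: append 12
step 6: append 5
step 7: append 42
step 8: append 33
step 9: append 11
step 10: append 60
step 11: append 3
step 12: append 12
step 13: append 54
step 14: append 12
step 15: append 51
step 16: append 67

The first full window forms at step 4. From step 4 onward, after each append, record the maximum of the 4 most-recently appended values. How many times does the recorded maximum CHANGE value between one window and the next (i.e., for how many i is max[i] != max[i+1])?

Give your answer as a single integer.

Answer: 5

Derivation:
step 1: append 10 -> window=[10] (not full yet)
step 2: append 16 -> window=[10, 16] (not full yet)
step 3: append 14 -> window=[10, 16, 14] (not full yet)
step 4: append 12 -> window=[10, 16, 14, 12] -> max=16
step 5: append 12 -> window=[16, 14, 12, 12] -> max=16
step 6: append 5 -> window=[14, 12, 12, 5] -> max=14
step 7: append 42 -> window=[12, 12, 5, 42] -> max=42
step 8: append 33 -> window=[12, 5, 42, 33] -> max=42
step 9: append 11 -> window=[5, 42, 33, 11] -> max=42
step 10: append 60 -> window=[42, 33, 11, 60] -> max=60
step 11: append 3 -> window=[33, 11, 60, 3] -> max=60
step 12: append 12 -> window=[11, 60, 3, 12] -> max=60
step 13: append 54 -> window=[60, 3, 12, 54] -> max=60
step 14: append 12 -> window=[3, 12, 54, 12] -> max=54
step 15: append 51 -> window=[12, 54, 12, 51] -> max=54
step 16: append 67 -> window=[54, 12, 51, 67] -> max=67
Recorded maximums: 16 16 14 42 42 42 60 60 60 60 54 54 67
Changes between consecutive maximums: 5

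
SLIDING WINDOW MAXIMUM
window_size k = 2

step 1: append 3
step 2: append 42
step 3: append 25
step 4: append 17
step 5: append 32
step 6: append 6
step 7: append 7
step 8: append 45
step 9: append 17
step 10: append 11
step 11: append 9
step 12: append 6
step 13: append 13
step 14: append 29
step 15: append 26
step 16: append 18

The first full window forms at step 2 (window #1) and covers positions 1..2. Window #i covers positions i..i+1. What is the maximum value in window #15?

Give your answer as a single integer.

step 1: append 3 -> window=[3] (not full yet)
step 2: append 42 -> window=[3, 42] -> max=42
step 3: append 25 -> window=[42, 25] -> max=42
step 4: append 17 -> window=[25, 17] -> max=25
step 5: append 32 -> window=[17, 32] -> max=32
step 6: append 6 -> window=[32, 6] -> max=32
step 7: append 7 -> window=[6, 7] -> max=7
step 8: append 45 -> window=[7, 45] -> max=45
step 9: append 17 -> window=[45, 17] -> max=45
step 10: append 11 -> window=[17, 11] -> max=17
step 11: append 9 -> window=[11, 9] -> max=11
step 12: append 6 -> window=[9, 6] -> max=9
step 13: append 13 -> window=[6, 13] -> max=13
step 14: append 29 -> window=[13, 29] -> max=29
step 15: append 26 -> window=[29, 26] -> max=29
step 16: append 18 -> window=[26, 18] -> max=26
Window #15 max = 26

Answer: 26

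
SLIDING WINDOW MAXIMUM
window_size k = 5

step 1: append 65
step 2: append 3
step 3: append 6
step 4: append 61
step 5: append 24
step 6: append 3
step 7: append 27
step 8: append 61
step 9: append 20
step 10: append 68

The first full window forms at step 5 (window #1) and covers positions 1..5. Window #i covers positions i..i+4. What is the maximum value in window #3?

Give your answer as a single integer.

Answer: 61

Derivation:
step 1: append 65 -> window=[65] (not full yet)
step 2: append 3 -> window=[65, 3] (not full yet)
step 3: append 6 -> window=[65, 3, 6] (not full yet)
step 4: append 61 -> window=[65, 3, 6, 61] (not full yet)
step 5: append 24 -> window=[65, 3, 6, 61, 24] -> max=65
step 6: append 3 -> window=[3, 6, 61, 24, 3] -> max=61
step 7: append 27 -> window=[6, 61, 24, 3, 27] -> max=61
Window #3 max = 61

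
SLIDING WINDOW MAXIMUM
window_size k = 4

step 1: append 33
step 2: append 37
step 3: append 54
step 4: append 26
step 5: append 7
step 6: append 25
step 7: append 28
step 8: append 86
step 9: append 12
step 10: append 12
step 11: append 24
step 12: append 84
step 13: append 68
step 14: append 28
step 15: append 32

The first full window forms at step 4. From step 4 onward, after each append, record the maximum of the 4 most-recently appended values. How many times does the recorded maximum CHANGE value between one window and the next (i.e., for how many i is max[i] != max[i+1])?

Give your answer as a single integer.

Answer: 3

Derivation:
step 1: append 33 -> window=[33] (not full yet)
step 2: append 37 -> window=[33, 37] (not full yet)
step 3: append 54 -> window=[33, 37, 54] (not full yet)
step 4: append 26 -> window=[33, 37, 54, 26] -> max=54
step 5: append 7 -> window=[37, 54, 26, 7] -> max=54
step 6: append 25 -> window=[54, 26, 7, 25] -> max=54
step 7: append 28 -> window=[26, 7, 25, 28] -> max=28
step 8: append 86 -> window=[7, 25, 28, 86] -> max=86
step 9: append 12 -> window=[25, 28, 86, 12] -> max=86
step 10: append 12 -> window=[28, 86, 12, 12] -> max=86
step 11: append 24 -> window=[86, 12, 12, 24] -> max=86
step 12: append 84 -> window=[12, 12, 24, 84] -> max=84
step 13: append 68 -> window=[12, 24, 84, 68] -> max=84
step 14: append 28 -> window=[24, 84, 68, 28] -> max=84
step 15: append 32 -> window=[84, 68, 28, 32] -> max=84
Recorded maximums: 54 54 54 28 86 86 86 86 84 84 84 84
Changes between consecutive maximums: 3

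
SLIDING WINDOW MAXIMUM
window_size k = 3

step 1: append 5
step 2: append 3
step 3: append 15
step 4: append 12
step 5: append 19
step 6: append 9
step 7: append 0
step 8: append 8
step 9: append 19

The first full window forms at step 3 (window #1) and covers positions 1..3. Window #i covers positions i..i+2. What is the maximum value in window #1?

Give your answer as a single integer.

step 1: append 5 -> window=[5] (not full yet)
step 2: append 3 -> window=[5, 3] (not full yet)
step 3: append 15 -> window=[5, 3, 15] -> max=15
Window #1 max = 15

Answer: 15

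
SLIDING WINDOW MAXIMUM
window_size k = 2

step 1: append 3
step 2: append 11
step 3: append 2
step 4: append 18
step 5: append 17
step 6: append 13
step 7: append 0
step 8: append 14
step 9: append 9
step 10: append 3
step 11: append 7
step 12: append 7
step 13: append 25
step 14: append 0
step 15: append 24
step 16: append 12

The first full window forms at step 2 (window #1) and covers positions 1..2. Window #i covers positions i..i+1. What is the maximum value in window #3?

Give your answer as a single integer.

step 1: append 3 -> window=[3] (not full yet)
step 2: append 11 -> window=[3, 11] -> max=11
step 3: append 2 -> window=[11, 2] -> max=11
step 4: append 18 -> window=[2, 18] -> max=18
Window #3 max = 18

Answer: 18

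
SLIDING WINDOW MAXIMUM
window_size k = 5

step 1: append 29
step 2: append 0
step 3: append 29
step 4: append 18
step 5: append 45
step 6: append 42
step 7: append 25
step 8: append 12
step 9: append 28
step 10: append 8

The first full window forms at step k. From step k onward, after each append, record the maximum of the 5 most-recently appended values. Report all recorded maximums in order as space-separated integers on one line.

step 1: append 29 -> window=[29] (not full yet)
step 2: append 0 -> window=[29, 0] (not full yet)
step 3: append 29 -> window=[29, 0, 29] (not full yet)
step 4: append 18 -> window=[29, 0, 29, 18] (not full yet)
step 5: append 45 -> window=[29, 0, 29, 18, 45] -> max=45
step 6: append 42 -> window=[0, 29, 18, 45, 42] -> max=45
step 7: append 25 -> window=[29, 18, 45, 42, 25] -> max=45
step 8: append 12 -> window=[18, 45, 42, 25, 12] -> max=45
step 9: append 28 -> window=[45, 42, 25, 12, 28] -> max=45
step 10: append 8 -> window=[42, 25, 12, 28, 8] -> max=42

Answer: 45 45 45 45 45 42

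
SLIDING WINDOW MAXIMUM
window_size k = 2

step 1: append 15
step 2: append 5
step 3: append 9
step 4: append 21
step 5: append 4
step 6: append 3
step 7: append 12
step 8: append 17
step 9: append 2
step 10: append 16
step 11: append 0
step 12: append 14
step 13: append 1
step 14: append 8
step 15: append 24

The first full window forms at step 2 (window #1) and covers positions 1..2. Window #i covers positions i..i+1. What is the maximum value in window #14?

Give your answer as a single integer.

step 1: append 15 -> window=[15] (not full yet)
step 2: append 5 -> window=[15, 5] -> max=15
step 3: append 9 -> window=[5, 9] -> max=9
step 4: append 21 -> window=[9, 21] -> max=21
step 5: append 4 -> window=[21, 4] -> max=21
step 6: append 3 -> window=[4, 3] -> max=4
step 7: append 12 -> window=[3, 12] -> max=12
step 8: append 17 -> window=[12, 17] -> max=17
step 9: append 2 -> window=[17, 2] -> max=17
step 10: append 16 -> window=[2, 16] -> max=16
step 11: append 0 -> window=[16, 0] -> max=16
step 12: append 14 -> window=[0, 14] -> max=14
step 13: append 1 -> window=[14, 1] -> max=14
step 14: append 8 -> window=[1, 8] -> max=8
step 15: append 24 -> window=[8, 24] -> max=24
Window #14 max = 24

Answer: 24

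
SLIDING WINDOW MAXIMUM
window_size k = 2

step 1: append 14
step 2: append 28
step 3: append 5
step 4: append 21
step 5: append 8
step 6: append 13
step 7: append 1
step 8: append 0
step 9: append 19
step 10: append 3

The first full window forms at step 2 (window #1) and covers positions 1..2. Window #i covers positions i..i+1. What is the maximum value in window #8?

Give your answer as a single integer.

Answer: 19

Derivation:
step 1: append 14 -> window=[14] (not full yet)
step 2: append 28 -> window=[14, 28] -> max=28
step 3: append 5 -> window=[28, 5] -> max=28
step 4: append 21 -> window=[5, 21] -> max=21
step 5: append 8 -> window=[21, 8] -> max=21
step 6: append 13 -> window=[8, 13] -> max=13
step 7: append 1 -> window=[13, 1] -> max=13
step 8: append 0 -> window=[1, 0] -> max=1
step 9: append 19 -> window=[0, 19] -> max=19
Window #8 max = 19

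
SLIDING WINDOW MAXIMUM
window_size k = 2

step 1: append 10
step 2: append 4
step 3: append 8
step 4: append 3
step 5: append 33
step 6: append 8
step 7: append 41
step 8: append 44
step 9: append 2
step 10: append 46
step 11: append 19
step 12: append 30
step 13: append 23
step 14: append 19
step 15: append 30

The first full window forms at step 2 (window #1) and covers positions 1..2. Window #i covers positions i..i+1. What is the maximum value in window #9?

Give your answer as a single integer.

step 1: append 10 -> window=[10] (not full yet)
step 2: append 4 -> window=[10, 4] -> max=10
step 3: append 8 -> window=[4, 8] -> max=8
step 4: append 3 -> window=[8, 3] -> max=8
step 5: append 33 -> window=[3, 33] -> max=33
step 6: append 8 -> window=[33, 8] -> max=33
step 7: append 41 -> window=[8, 41] -> max=41
step 8: append 44 -> window=[41, 44] -> max=44
step 9: append 2 -> window=[44, 2] -> max=44
step 10: append 46 -> window=[2, 46] -> max=46
Window #9 max = 46

Answer: 46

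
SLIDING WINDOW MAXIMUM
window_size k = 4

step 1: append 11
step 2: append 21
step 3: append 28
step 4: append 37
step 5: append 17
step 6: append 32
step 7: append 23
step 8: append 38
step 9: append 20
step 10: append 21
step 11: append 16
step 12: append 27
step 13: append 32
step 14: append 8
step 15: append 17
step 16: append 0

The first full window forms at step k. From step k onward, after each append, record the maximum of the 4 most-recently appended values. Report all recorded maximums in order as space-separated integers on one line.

Answer: 37 37 37 37 38 38 38 38 27 32 32 32 32

Derivation:
step 1: append 11 -> window=[11] (not full yet)
step 2: append 21 -> window=[11, 21] (not full yet)
step 3: append 28 -> window=[11, 21, 28] (not full yet)
step 4: append 37 -> window=[11, 21, 28, 37] -> max=37
step 5: append 17 -> window=[21, 28, 37, 17] -> max=37
step 6: append 32 -> window=[28, 37, 17, 32] -> max=37
step 7: append 23 -> window=[37, 17, 32, 23] -> max=37
step 8: append 38 -> window=[17, 32, 23, 38] -> max=38
step 9: append 20 -> window=[32, 23, 38, 20] -> max=38
step 10: append 21 -> window=[23, 38, 20, 21] -> max=38
step 11: append 16 -> window=[38, 20, 21, 16] -> max=38
step 12: append 27 -> window=[20, 21, 16, 27] -> max=27
step 13: append 32 -> window=[21, 16, 27, 32] -> max=32
step 14: append 8 -> window=[16, 27, 32, 8] -> max=32
step 15: append 17 -> window=[27, 32, 8, 17] -> max=32
step 16: append 0 -> window=[32, 8, 17, 0] -> max=32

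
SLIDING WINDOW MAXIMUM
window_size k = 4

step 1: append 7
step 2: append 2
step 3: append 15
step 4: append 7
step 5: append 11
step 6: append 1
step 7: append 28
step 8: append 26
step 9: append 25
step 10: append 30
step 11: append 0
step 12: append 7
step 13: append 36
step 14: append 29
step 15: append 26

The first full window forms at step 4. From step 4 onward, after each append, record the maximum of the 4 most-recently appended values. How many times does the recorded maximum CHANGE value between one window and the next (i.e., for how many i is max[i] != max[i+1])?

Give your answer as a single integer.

Answer: 3

Derivation:
step 1: append 7 -> window=[7] (not full yet)
step 2: append 2 -> window=[7, 2] (not full yet)
step 3: append 15 -> window=[7, 2, 15] (not full yet)
step 4: append 7 -> window=[7, 2, 15, 7] -> max=15
step 5: append 11 -> window=[2, 15, 7, 11] -> max=15
step 6: append 1 -> window=[15, 7, 11, 1] -> max=15
step 7: append 28 -> window=[7, 11, 1, 28] -> max=28
step 8: append 26 -> window=[11, 1, 28, 26] -> max=28
step 9: append 25 -> window=[1, 28, 26, 25] -> max=28
step 10: append 30 -> window=[28, 26, 25, 30] -> max=30
step 11: append 0 -> window=[26, 25, 30, 0] -> max=30
step 12: append 7 -> window=[25, 30, 0, 7] -> max=30
step 13: append 36 -> window=[30, 0, 7, 36] -> max=36
step 14: append 29 -> window=[0, 7, 36, 29] -> max=36
step 15: append 26 -> window=[7, 36, 29, 26] -> max=36
Recorded maximums: 15 15 15 28 28 28 30 30 30 36 36 36
Changes between consecutive maximums: 3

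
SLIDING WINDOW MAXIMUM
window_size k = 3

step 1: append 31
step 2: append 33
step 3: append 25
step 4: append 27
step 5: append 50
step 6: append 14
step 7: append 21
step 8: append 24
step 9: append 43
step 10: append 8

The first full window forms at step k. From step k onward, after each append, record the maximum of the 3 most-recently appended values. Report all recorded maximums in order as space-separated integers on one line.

Answer: 33 33 50 50 50 24 43 43

Derivation:
step 1: append 31 -> window=[31] (not full yet)
step 2: append 33 -> window=[31, 33] (not full yet)
step 3: append 25 -> window=[31, 33, 25] -> max=33
step 4: append 27 -> window=[33, 25, 27] -> max=33
step 5: append 50 -> window=[25, 27, 50] -> max=50
step 6: append 14 -> window=[27, 50, 14] -> max=50
step 7: append 21 -> window=[50, 14, 21] -> max=50
step 8: append 24 -> window=[14, 21, 24] -> max=24
step 9: append 43 -> window=[21, 24, 43] -> max=43
step 10: append 8 -> window=[24, 43, 8] -> max=43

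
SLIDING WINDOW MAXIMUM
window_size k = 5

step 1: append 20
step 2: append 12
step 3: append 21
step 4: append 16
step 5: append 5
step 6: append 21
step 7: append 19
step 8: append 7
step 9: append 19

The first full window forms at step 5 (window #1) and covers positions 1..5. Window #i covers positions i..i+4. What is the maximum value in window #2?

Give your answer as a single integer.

Answer: 21

Derivation:
step 1: append 20 -> window=[20] (not full yet)
step 2: append 12 -> window=[20, 12] (not full yet)
step 3: append 21 -> window=[20, 12, 21] (not full yet)
step 4: append 16 -> window=[20, 12, 21, 16] (not full yet)
step 5: append 5 -> window=[20, 12, 21, 16, 5] -> max=21
step 6: append 21 -> window=[12, 21, 16, 5, 21] -> max=21
Window #2 max = 21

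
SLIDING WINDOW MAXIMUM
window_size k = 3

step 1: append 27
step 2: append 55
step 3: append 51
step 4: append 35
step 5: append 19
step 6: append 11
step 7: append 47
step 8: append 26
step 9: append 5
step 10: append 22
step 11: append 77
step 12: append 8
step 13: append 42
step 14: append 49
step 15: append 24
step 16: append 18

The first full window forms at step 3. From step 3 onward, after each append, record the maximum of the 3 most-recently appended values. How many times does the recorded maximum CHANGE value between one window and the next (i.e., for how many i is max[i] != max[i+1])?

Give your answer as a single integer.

step 1: append 27 -> window=[27] (not full yet)
step 2: append 55 -> window=[27, 55] (not full yet)
step 3: append 51 -> window=[27, 55, 51] -> max=55
step 4: append 35 -> window=[55, 51, 35] -> max=55
step 5: append 19 -> window=[51, 35, 19] -> max=51
step 6: append 11 -> window=[35, 19, 11] -> max=35
step 7: append 47 -> window=[19, 11, 47] -> max=47
step 8: append 26 -> window=[11, 47, 26] -> max=47
step 9: append 5 -> window=[47, 26, 5] -> max=47
step 10: append 22 -> window=[26, 5, 22] -> max=26
step 11: append 77 -> window=[5, 22, 77] -> max=77
step 12: append 8 -> window=[22, 77, 8] -> max=77
step 13: append 42 -> window=[77, 8, 42] -> max=77
step 14: append 49 -> window=[8, 42, 49] -> max=49
step 15: append 24 -> window=[42, 49, 24] -> max=49
step 16: append 18 -> window=[49, 24, 18] -> max=49
Recorded maximums: 55 55 51 35 47 47 47 26 77 77 77 49 49 49
Changes between consecutive maximums: 6

Answer: 6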